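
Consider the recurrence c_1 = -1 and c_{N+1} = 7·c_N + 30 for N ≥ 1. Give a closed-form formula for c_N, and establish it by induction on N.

Computing the first terms: c_1 = -1, c_2 = 23, c_3 = 191. This suggests c_N = 4·7^(N - 1) - 5.
Base case (N = 1): the formula gives -1 = -1 = c_1.
Inductive step: assume the claim holds for N = k, so c_k = 4·7^(k - 1) - 5.
Then c_{k+1} = 7·c_k + 30 = 7·(4·7^(k - 1) - 5) + 30 = 4·7^k - 5 = 4·7^((k+1) - 1) - 5,
which is the claimed formula at N = k+1.
This completes the induction.

c_N = 4·7^(N - 1) - 5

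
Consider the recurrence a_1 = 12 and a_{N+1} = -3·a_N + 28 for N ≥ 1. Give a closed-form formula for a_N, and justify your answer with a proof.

a_N = 5(-3)^(N - 1) + 7

Computing the first terms: a_1 = 12, a_2 = -8, a_3 = 52. This suggests a_N = 5(-3)^(N - 1) + 7.
For the base case N = 1: the formula gives 12 = 12 = a_1.
Inductive step: suppose the statement holds for some r ≥ 1, so a_r = 5(-3)^(r - 1) + 7.
Then a_{r+1} = -3·a_r + 28 = -3·(5(-3)^(r - 1) + 7) + 28 = 5(-3)^r + 7 = 5(-3)^((r+1) - 1) + 7,
which is the claimed formula at N = r+1.
By the principle of mathematical induction, the result holds for all N ≥ 1.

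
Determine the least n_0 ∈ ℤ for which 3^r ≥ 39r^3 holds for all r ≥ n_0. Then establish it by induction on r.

At r = 9: 19683 < 28431, so the inequality fails and n_0 ≥ 10. We prove 3^r ≥ 39r^3 for all r ≥ 10.
Base step (r = 10): 3^r = 59049 and 39r^3 = 39000, so 59049 ≥ 39000.
For the inductive step, assume it holds for an arbitrary j ≥ 10, so 3^j ≥ 39j^3.
Then 3^(j + 1) = 3·(3^j) ≥ 3·(39j^3).
Also, for j ≥ 10 we have 3·(39j^3) ≥ 39(j+1)^3, since 3 ≥ (1 + 1/j)^3 for all j ≥ 10.
Combining, 3^(j + 1) ≥ 39(j+1)^3.
This completes the induction.
Hence the smallest such n_0 is 10.

n_0 = 10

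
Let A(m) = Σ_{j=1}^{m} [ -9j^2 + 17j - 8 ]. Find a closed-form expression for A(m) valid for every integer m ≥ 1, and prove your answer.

A(m) = -m(m - 1)(3m - 1)

We claim A(m) = -m(m - 1)(3m - 1) for all m ≥ 1.
Base step (m = 1): A(1) = 0, and the closed form gives 0. They agree.
For the inductive step, assume it holds for an arbitrary j ≥ 1, so A(j) = j(-3j^2 + 4j - 1).
Then A(j+1) = A(j) + (j(-9j - 1)) = (j(-3j^2 + 4j - 1)) + (j(-9j - 1)).
Simplifying, A(j+1) = -j(j + 1)(3j + 2) = -(j+1)((j+1) - 1)(3(j+1) - 1),
which is the closed form with m = j+1.
This completes the induction.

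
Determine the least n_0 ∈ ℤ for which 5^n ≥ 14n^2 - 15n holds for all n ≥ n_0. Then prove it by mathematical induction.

n_0 = 3

At n = 2: 25 < 26, so the inequality fails and n_0 ≥ 3. We prove 5^n ≥ 14n^2 - 15n for all n ≥ 3.
Base case (n = 3): 5^n = 125 and 14n^2 - 15n = 81, so 125 ≥ 81.
Inductive step: suppose the statement holds for some i ≥ 3, so 5^i ≥ 14i^2 - 15i.
Then 5^(i + 1) = 5·(5^i) ≥ 5·(14i^2 - 15i).
Also, for i ≥ 3 we have 5·(14i^2 - 15i) ≥ 14(i+1)^2 - 15(i+1), since 5·(14i^2 - 15i) − (14(i+1)^2 - 15(i+1)) = 56i^2 - 88i + 1, which is nonnegative for all i ≥ 3.
Combining, 5^(i + 1) ≥ 14(i+1)^2 - 15(i+1).
This completes the induction.
Hence the smallest such n_0 is 3.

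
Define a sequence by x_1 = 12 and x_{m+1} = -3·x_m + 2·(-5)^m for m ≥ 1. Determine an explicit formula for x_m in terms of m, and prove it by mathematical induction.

x_m = 7(-3)^(m - 1) - (-5)^m

Computing the first terms: x_1 = 12, x_2 = -46, x_3 = 188. This suggests x_m = 7(-3)^(m - 1) - (-5)^m.
Base step (m = 1): the formula gives 12 = 12 = x_1.
For the inductive step, assume it holds for an arbitrary j ≥ 1, so x_j = 7(-3)^(j - 1) - (-5)^j.
Then x_{j+1} = -3·x_j + 2·(-5)^j = -3·(7(-3)^(j - 1) - (-5)^j) + 2·(-5)^j = 7(-3)^j - (-5)^(j + 1) = 7(-3)^((j+1) - 1) - (-5)^(j+1),
which is the claimed formula at m = j+1.
This completes the induction.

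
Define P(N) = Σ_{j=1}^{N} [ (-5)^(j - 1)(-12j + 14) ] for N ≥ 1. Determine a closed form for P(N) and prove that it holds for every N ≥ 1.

P(N) = 2(-5)^N(N - 1) + 2

We claim P(N) = 2(-5)^N(N - 1) + 2 for all N ≥ 1.
For the base case N = 1: P(1) = 2, and the closed form gives 2. They agree.
For the inductive step, assume it holds for an arbitrary j ≥ 1, so P(j) = 2(-5)^j(j - 1) + 2.
Then P(j+1) = P(j) + ((-5)^j(-12j + 2)) = (2(-5)^j(j - 1) + 2) + ((-5)^j(-12j + 2)).
Simplifying, P(j+1) = -10(-5)^j·j + 2 = 2(-5)^(j+1)((j+1) - 1) + 2,
which is the closed form with N = j+1.
Hence, by induction on N, the claim holds for every N ≥ 1.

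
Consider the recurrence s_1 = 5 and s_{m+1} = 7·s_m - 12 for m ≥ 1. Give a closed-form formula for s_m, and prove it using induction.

Computing the first terms: s_1 = 5, s_2 = 23, s_3 = 149. This suggests s_m = 3·7^(m - 1) + 2.
For the base case m = 1: the formula gives 5 = 5 = s_1.
Suppose the result is true for m = p, so s_p = 3·7^(p - 1) + 2.
Then s_{p+1} = 7·s_p - 12 = 7·(3·7^(p - 1) + 2) - 12 = 3·7^p + 2 = 3·7^((p+1) - 1) + 2,
which is the claimed formula at m = p+1.
This completes the induction.

s_m = 3·7^(m - 1) + 2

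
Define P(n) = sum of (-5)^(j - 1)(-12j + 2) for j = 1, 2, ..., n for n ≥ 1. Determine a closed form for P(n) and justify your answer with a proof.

P(n) = 2(-5)^n·n

We claim P(n) = 2(-5)^n·n for all n ≥ 1.
When n = 1: P(1) = -10, and the closed form gives -10. They agree.
Suppose the result is true for n = j, so P(j) = 2(-5)^j·j.
Then P(j+1) = P(j) + ((-5)^j(-12j - 10)) = (2(-5)^j·j) + ((-5)^j(-12j - 10)).
Simplifying, P(j+1) = (-5)^(j + 1)(2j + 2) = 2(-5)^(j+1)·(j+1),
which is the closed form with n = j+1.
By the principle of mathematical induction, the result holds for all n ≥ 1.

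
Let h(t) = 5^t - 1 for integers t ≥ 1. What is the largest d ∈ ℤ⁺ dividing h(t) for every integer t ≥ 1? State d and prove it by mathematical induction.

d = 4

Computing the first values: h(1) = 4 and h(2) = 24; gcd(4, 24) = 4, so d ≤ 4.
We prove 4 | 5^t - 1 for all t ≥ 1 by induction on t.
Base case (t = 1): h(1) = 4 = 4·(1), so 4 | h(1).
For the inductive step, assume it holds for an arbitrary i ≥ 1, i.e. 4 | h(i). Then
5^{i+1} − 1^{i+1} = 5·5^i − 1·1^i = 5·(5^i − 1^i) + (4)·1^i. The first term is divisible by 4 by the inductive hypothesis, and the second term (4)·1^i is divisible by 4 since 4 | 4. Hence 4 | h(i+1).
Hence, by induction on t, the claim holds for every t ≥ 1.
Therefore the largest such d is 4.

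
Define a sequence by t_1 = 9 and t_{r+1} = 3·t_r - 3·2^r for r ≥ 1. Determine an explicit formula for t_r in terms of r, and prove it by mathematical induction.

Computing the first terms: t_1 = 9, t_2 = 21, t_3 = 51. This suggests t_r = 3·2^r + 3^r.
When r = 1: the formula gives 9 = 9 = t_1.
For the inductive step, assume it holds for an arbitrary m ≥ 1, so t_m = 3·2^m + 3^m.
Then t_{m+1} = 3·t_m - 3·2^m = 3·(3·2^m + 3^m) - 3·2^m = 3·2^(m + 1) + 3^(m + 1),
which is the claimed formula at r = m+1.
This completes the induction.

t_r = 3·2^r + 3^r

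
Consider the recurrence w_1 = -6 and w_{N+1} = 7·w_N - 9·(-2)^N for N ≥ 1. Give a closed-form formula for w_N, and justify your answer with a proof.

w_N = (-2)^N - 4·7^(N - 1)

Computing the first terms: w_1 = -6, w_2 = -24, w_3 = -204. This suggests w_N = (-2)^N - 4·7^(N - 1).
When N = 1: the formula gives -6 = -6 = w_1.
Inductive step: suppose the statement holds for some i ≥ 1, so w_i = (-2)^i - 4·7^(i - 1).
Then w_{i+1} = 7·w_i - 9·(-2)^i = 7·((-2)^i - 4·7^(i - 1)) - 9·(-2)^i = (-2)^(i + 1) - 4·7^i = (-2)^(i+1) - 4·7^((i+1) - 1),
which is the claimed formula at N = i+1.
This completes the induction.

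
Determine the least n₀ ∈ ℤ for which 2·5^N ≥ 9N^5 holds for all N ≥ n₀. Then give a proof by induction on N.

At N = 6: 31250 < 69984, so the inequality fails and n₀ ≥ 7. We prove 2·5^N ≥ 9N^5 for all N ≥ 7.
For the base case N = 7: 2·5^N = 156250 and 9N^5 = 151263, so 156250 ≥ 151263.
For the inductive step, assume it holds for an arbitrary j ≥ 7, so 2·5^j ≥ 9j^5.
Then 2·5^(j + 1) = 5·(2·5^j) ≥ 5·(9j^5).
Also, for j ≥ 7 we have 5·(9j^5) ≥ 9(j+1)^5, since 5 ≥ (1 + 1/j)^5 for all j ≥ 7.
Combining, 2·5^(j + 1) ≥ 9(j+1)^5.
By induction, the statement is established for all N ≥ 7.
Hence the smallest such n₀ is 7.

n₀ = 7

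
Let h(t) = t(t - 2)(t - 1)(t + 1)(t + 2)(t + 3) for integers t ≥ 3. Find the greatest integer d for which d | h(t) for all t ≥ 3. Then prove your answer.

d = 720

Computing the first values: h(3) = 720 and h(4) = 5040; gcd(720, 5040) = 720, so d ≤ 720.
We prove 720 | t(t - 2)(t - 1)(t + 1)(t + 2)(t + 3) for all t ≥ 3 by induction on t.
When t = 3: h(3) = 720 = 720·(1), so 720 | h(3).
Inductive step: suppose the statement holds for some k ≥ 3, i.e. 720 | h(k). Then
h(k+1) − h(k) = (k-1)·k·(k+1)·(k+2)·(k+3)·(k+4) − (k-2)·(k-1)·k·(k+1)·(k+2)·(k+3) = (k-1)·k·(k+1)·(k+2)·(k+3)·[(k+4) − (k-2)] = 6·(k-1)·k·(k+1)·(k+2)·(k+3). The product of 5 consecutive integers is divisible by (5)! = 120, so h(k+1) − h(k) is divisible by 6·120 = 720. By the inductive hypothesis 720 | h(k), hence 720 | h(k+1).
By the principle of mathematical induction, the result holds for all t ≥ 3.
Therefore the largest such d is 720.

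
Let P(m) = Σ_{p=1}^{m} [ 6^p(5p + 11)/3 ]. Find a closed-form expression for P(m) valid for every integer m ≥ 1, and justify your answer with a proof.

P(m) = 2·6^m(m + 2) - 4

We claim P(m) = 2·6^m(m + 2) - 4 for all m ≥ 1.
When m = 1: P(1) = 32, and the closed form gives 32. They agree.
For the inductive step, assume it holds for an arbitrary p ≥ 1, so P(p) = 2·6^p(p + 2) - 4.
Then P(p+1) = P(p) + (6^p(10p + 32)) = (2·6^p(p + 2) - 4) + (6^p(10p + 32)).
Simplifying, P(p+1) = 12·6^p·p + 36·6^p - 4 = 2·6^(p+1)((p+1) + 2) - 4,
which is the closed form with m = p+1.
By induction, the statement is established for all m ≥ 1.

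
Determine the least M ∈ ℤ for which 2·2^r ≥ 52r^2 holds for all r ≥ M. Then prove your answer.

M = 12

At r = 11: 4096 < 6292, so the inequality fails and M ≥ 12. We prove 2·2^r ≥ 52r^2 for all r ≥ 12.
Base step (r = 12): 2·2^r = 8192 and 52r^2 = 7488, so 8192 ≥ 7488.
Suppose the result is true for r = i, so 2·2^i ≥ 52i^2.
Then 2·2^(i + 1) = 2·(2·2^i) ≥ 2·(52i^2).
Also, for i ≥ 12 we have 2·(52i^2) ≥ 52(i+1)^2, since 2 ≥ (1 + 1/i)^2 for all i ≥ 12.
Combining, 2·2^(i + 1) ≥ 52(i+1)^2.
By the principle of mathematical induction, the result holds for all r ≥ 12.
Hence the smallest such M is 12.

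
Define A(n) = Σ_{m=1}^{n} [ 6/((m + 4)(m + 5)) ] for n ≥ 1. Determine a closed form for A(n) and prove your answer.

A(n) = 6n/(5(n + 5))

We claim A(n) = 6n/(5(n + 5)) for all n ≥ 1.
For the base case n = 1: A(1) = 1/5, and the closed form gives 1/5. They agree.
Suppose the result is true for n = m, so A(m) = 6m/(5(m + 5)).
Then A(m+1) = A(m) + (6/((m + 5)(m + 6))) = (6m/(5(m + 5))) + (6/((m + 5)(m + 6))).
Simplifying, A(m+1) = 6(m + 1)/(5(m + 6)) = 6(m+1)/(5((m+1) + 5)),
which is the closed form with n = m+1.
This completes the induction.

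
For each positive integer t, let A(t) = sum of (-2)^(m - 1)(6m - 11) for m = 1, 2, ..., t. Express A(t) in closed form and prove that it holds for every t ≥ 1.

A(t) = (-2)^t(-2t + 3) - 3

We claim A(t) = (-2)^t(-2t + 3) - 3 for all t ≥ 1.
When t = 1: A(1) = -5, and the closed form gives -5. They agree.
For the inductive step, assume it holds for an arbitrary m ≥ 1, so A(m) = (-2)^m(-2m + 3) - 3.
Then A(m+1) = A(m) + ((-2)^m(6m - 5)) = ((-2)^m(-2m + 3) - 3) + ((-2)^m(6m - 5)).
Simplifying, A(m+1) = (-2)^(m + 1) + (-2)^(m + 2)m - 3 = (-2)^(m+1)(-2(m+1) + 3) - 3,
which is the closed form with t = m+1.
This completes the induction.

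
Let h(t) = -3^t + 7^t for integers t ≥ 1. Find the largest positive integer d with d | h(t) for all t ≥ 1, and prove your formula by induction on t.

Computing the first values: h(1) = 4 and h(2) = 40; gcd(4, 40) = 4, so d ≤ 4.
We prove 4 | -3^t + 7^t for all t ≥ 1 by induction on t.
Base step (t = 1): h(1) = 4 = 4·(1), so 4 | h(1).
Inductive step: suppose the statement holds for some m ≥ 1, i.e. 4 | h(m). Then
7^{m+1} − 3^{m+1} = 7·7^m − 3·3^m = 7·(7^m − 3^m) + (4)·3^m. The first term is divisible by 4 by the inductive hypothesis, and the second term (4)·3^m is divisible by 4 since 4 | 4. Hence 4 | h(m+1).
This completes the induction.
Therefore the largest such d is 4.

d = 4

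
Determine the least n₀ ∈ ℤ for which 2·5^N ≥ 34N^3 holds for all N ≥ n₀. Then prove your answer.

n₀ = 5

At N = 4: 1250 < 2176, so the inequality fails and n₀ ≥ 5. We prove 2·5^N ≥ 34N^3 for all N ≥ 5.
When N = 5: 2·5^N = 6250 and 34N^3 = 4250, so 6250 ≥ 4250.
Inductive step: suppose the statement holds for some j ≥ 5, so 2·5^j ≥ 34j^3.
Then 2·5^(j + 1) = 5·(2·5^j) ≥ 5·(34j^3).
Also, for j ≥ 5 we have 5·(34j^3) ≥ 34(j+1)^3, since 5 ≥ (1 + 1/j)^3 for all j ≥ 5.
Combining, 2·5^(j + 1) ≥ 34(j+1)^3.
By induction, the statement is established for all N ≥ 5.
Hence the smallest such n₀ is 5.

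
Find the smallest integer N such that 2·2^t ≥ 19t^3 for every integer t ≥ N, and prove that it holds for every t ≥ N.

N = 15

At t = 14: 32768 < 52136, so the inequality fails and N ≥ 15. We prove 2·2^t ≥ 19t^3 for all t ≥ 15.
When t = 15: 2·2^t = 65536 and 19t^3 = 64125, so 65536 ≥ 64125.
For the inductive step, assume it holds for an arbitrary m ≥ 15, so 2·2^m ≥ 19m^3.
Then 2·2^(m + 1) = 2·(2·2^m) ≥ 2·(19m^3).
Also, for m ≥ 15 we have 2·(19m^3) ≥ 19(m+1)^3, since 2 ≥ (1 + 1/m)^3 for all m ≥ 15.
Combining, 2·2^(m + 1) ≥ 19(m+1)^3.
Hence, by induction on t, the claim holds for every t ≥ 15.
Hence the smallest such N is 15.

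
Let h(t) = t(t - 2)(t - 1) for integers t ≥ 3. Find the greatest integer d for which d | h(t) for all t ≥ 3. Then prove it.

Computing the first values: h(3) = 6 and h(4) = 24; gcd(6, 24) = 6, so d ≤ 6.
We prove 6 | t(t - 2)(t - 1) for all t ≥ 3 by induction on t.
Base step (t = 3): h(3) = 6 = 6·(1), so 6 | h(3).
Inductive step: assume the claim holds for t = k, i.e. 6 | h(k). Then
h(k+1) − h(k) = (k-1)·k·(k+1) − (k-2)·(k-1)·k = (k-1)·k·[(k+1) − (k-2)] = 3·(k-1)·k. The product of 2 consecutive integers is divisible by (2)! = 2, so h(k+1) − h(k) is divisible by 3·2 = 6. By the inductive hypothesis 6 | h(k), hence 6 | h(k+1).
By induction, the statement is established for all t ≥ 3.
Therefore the largest such d is 6.

d = 6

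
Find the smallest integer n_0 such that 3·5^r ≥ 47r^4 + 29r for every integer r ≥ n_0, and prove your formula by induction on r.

At r = 6: 46875 < 61086, so the inequality fails and n_0 ≥ 7. We prove 3·5^r ≥ 47r^4 + 29r for all r ≥ 7.
When r = 7: 3·5^r = 234375 and 47r^4 + 29r = 113050, so 234375 ≥ 113050.
Inductive step: assume the claim holds for r = k, so 3·5^k ≥ 47k^4 + 29k.
Then 3·5^(k + 1) = 5·(3·5^k) ≥ 5·(47k^4 + 29k).
Also, for k ≥ 7 we have 5·(47k^4 + 29k) ≥ 47(k+1)^4 + 29(k+1), since 5·(47k^4 + 29k) − (47(k+1)^4 + 29(k+1)) = 188k^4 - 188k^3 - 282k^2 - 72k - 76, which is nonnegative for all k ≥ 7.
Combining, 3·5^(k + 1) ≥ 47(k+1)^4 + 29(k+1).
By induction, the statement is established for all r ≥ 7.
Hence the smallest such n_0 is 7.

n_0 = 7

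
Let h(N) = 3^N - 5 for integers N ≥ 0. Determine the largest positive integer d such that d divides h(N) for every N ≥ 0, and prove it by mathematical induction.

Computing the first values: h(0) = -4 and h(1) = -2; gcd(-4, -2) = 2, so d ≤ 2.
We prove 2 | 3^N - 5 for all N ≥ 0 by induction on N.
Base step (N = 0): h(0) = -4 = 2·(-2), so 2 | h(0).
Inductive step: assume the claim holds for N = m, i.e. 2 | h(m). Then
h(m+1) = 3^(m+1) - 5 = 3·(3^m - 5) + 10 = 3·h(m) + 10. The first term is divisible by 2 by the inductive hypothesis, and 10 is divisible by 2. Hence 2 | h(m+1).
Hence, by induction on N, the claim holds for every N ≥ 0.
Therefore the largest such d is 2.

d = 2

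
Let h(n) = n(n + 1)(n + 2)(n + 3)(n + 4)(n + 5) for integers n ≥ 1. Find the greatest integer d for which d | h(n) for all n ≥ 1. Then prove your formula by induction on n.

Computing the first values: h(1) = 720 and h(2) = 5040; gcd(720, 5040) = 720, so d ≤ 720.
We prove 720 | n(n + 1)(n + 2)(n + 3)(n + 4)(n + 5) for all n ≥ 1 by induction on n.
Base case (n = 1): h(1) = 720 = 720·(1), so 720 | h(1).
Inductive step: suppose the statement holds for some m ≥ 1, i.e. 720 | h(m). Then
h(m+1) − h(m) = (m+1)·(m+2)·(m+3)·(m+4)·(m+5)·(m+6) − m·(m+1)·(m+2)·(m+3)·(m+4)·(m+5) = (m+1)·(m+2)·(m+3)·(m+4)·(m+5)·[(m+6) − m] = 6·(m+1)·(m+2)·(m+3)·(m+4)·(m+5). The product of 5 consecutive integers is divisible by (5)! = 120, so h(m+1) − h(m) is divisible by 6·120 = 720. By the inductive hypothesis 720 | h(m), hence 720 | h(m+1).
By the principle of mathematical induction, the result holds for all n ≥ 1.
Therefore the largest such d is 720.

d = 720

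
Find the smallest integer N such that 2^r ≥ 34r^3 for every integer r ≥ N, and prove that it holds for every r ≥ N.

N = 18

At r = 17: 131072 < 167042, so the inequality fails and N ≥ 18. We prove 2^r ≥ 34r^3 for all r ≥ 18.
Base case (r = 18): 2^r = 262144 and 34r^3 = 198288, so 262144 ≥ 198288.
Inductive step: assume the claim holds for r = m, so 2^m ≥ 34m^3.
Then 2^(m + 1) = 2·(2^m) ≥ 2·(34m^3).
Also, for m ≥ 18 we have 2·(34m^3) ≥ 34(m+1)^3, since 2 ≥ (1 + 1/m)^3 for all m ≥ 18.
Combining, 2^(m + 1) ≥ 34(m+1)^3.
Hence, by induction on r, the claim holds for every r ≥ 18.
Hence the smallest such N is 18.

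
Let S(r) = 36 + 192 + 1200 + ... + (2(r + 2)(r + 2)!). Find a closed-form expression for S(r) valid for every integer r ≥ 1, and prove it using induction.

We claim S(r) = 2(r + 3)! - 12 for all r ≥ 1.
Base case (r = 1): S(1) = 36, and the closed form gives 36. They agree.
Suppose the result is true for r = i, so S(i) = 2(i + 3)! - 12.
Then S(i+1) = S(i) + (2(i + 3)(i + 3)!) = (2(i + 3)! - 12) + (2(i + 3)(i + 3)!).
Simplifying, S(i+1) = 2((i+1) + 3)! - 12,
which is the closed form with r = i+1.
This completes the induction.

S(r) = 2(r + 3)! - 12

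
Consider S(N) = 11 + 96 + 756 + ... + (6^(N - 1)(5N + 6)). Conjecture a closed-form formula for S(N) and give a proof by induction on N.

We claim S(N) = 6^N(N + 1) - 1 for all N ≥ 1.
Base case (N = 1): S(1) = 11, and the closed form gives 11. They agree.
Suppose the result is true for N = p, so S(p) = 6^p(p + 1) - 1.
Then S(p+1) = S(p) + (6^p(5p + 11)) = (6^p(p + 1) - 1) + (6^p(5p + 11)).
Simplifying, S(p+1) = 6·6^p·p + 12·6^p - 1 = 6^(p+1)((p+1) + 1) - 1,
which is the closed form with N = p+1.
By induction, the statement is established for all N ≥ 1.

S(N) = 6^N(N + 1) - 1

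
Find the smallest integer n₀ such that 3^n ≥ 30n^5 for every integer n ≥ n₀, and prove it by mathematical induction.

At n = 15: 14348907 < 22781250, so the inequality fails and n₀ ≥ 16. We prove 3^n ≥ 30n^5 for all n ≥ 16.
Base step (n = 16): 3^n = 43046721 and 30n^5 = 31457280, so 43046721 ≥ 31457280.
For the inductive step, assume it holds for an arbitrary i ≥ 16, so 3^i ≥ 30i^5.
Then 3^(i + 1) = 3·(3^i) ≥ 3·(30i^5).
Also, for i ≥ 16 we have 3·(30i^5) ≥ 30(i+1)^5, since 3 ≥ (1 + 1/i)^5 for all i ≥ 16.
Combining, 3^(i + 1) ≥ 30(i+1)^5.
By the principle of mathematical induction, the result holds for all n ≥ 16.
Hence the smallest such n₀ is 16.

n₀ = 16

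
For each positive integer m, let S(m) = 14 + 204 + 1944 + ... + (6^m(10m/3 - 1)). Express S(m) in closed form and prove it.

We claim S(m) = 2·6^m(2m - 1) + 2 for all m ≥ 1.
When m = 1: S(1) = 14, and the closed form gives 14. They agree.
For the inductive step, assume it holds for an arbitrary p ≥ 1, so S(p) = 2·6^p(2p - 1) + 2.
Then S(p+1) = S(p) + (6^p(20p + 14)) = (2·6^p(2p - 1) + 2) + (6^p(20p + 14)).
Simplifying, S(p+1) = 24·6^p·p + 12·6^p + 2 = 2·6^(p+1)(2(p+1) - 1) + 2,
which is the closed form with m = p+1.
By induction, the statement is established for all m ≥ 1.

S(m) = 2·6^m(2m - 1) + 2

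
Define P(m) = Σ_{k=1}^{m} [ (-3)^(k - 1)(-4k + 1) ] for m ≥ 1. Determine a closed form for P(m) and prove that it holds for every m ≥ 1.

We claim P(m) = (-3)^m·m for all m ≥ 1.
When m = 1: P(1) = -3, and the closed form gives -3. They agree.
Suppose the result is true for m = k, so P(k) = (-3)^k·k.
Then P(k+1) = P(k) + ((-3)^k(-4k - 3)) = ((-3)^k·k) + ((-3)^k(-4k - 3)).
Simplifying, P(k+1) = (-3)^(k + 1)(k + 1) = (-3)^(k+1)·(k+1),
which is the closed form with m = k+1.
By induction, the statement is established for all m ≥ 1.

P(m) = (-3)^m·m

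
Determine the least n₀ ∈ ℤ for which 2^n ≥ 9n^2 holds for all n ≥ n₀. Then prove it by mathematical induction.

n₀ = 10

At n = 9: 512 < 729, so the inequality fails and n₀ ≥ 10. We prove 2^n ≥ 9n^2 for all n ≥ 10.
Base case (n = 10): 2^n = 1024 and 9n^2 = 900, so 1024 ≥ 900.
Suppose the result is true for n = i, so 2^i ≥ 9i^2.
Then 2^(i + 1) = 2·(2^i) ≥ 2·(9i^2).
Also, for i ≥ 10 we have 2·(9i^2) ≥ 9(i+1)^2, since 2 ≥ (1 + 1/i)^2 for all i ≥ 10.
Combining, 2^(i + 1) ≥ 9(i+1)^2.
By induction, the statement is established for all n ≥ 10.
Hence the smallest such n₀ is 10.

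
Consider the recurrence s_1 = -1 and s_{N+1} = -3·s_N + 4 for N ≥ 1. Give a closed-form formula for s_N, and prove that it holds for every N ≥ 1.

s_N = -2(-3)^(N - 1) + 1

Computing the first terms: s_1 = -1, s_2 = 7, s_3 = -17. This suggests s_N = -2(-3)^(N - 1) + 1.
For the base case N = 1: the formula gives -1 = -1 = s_1.
Inductive step: suppose the statement holds for some m ≥ 1, so s_m = -2(-3)^(m - 1) + 1.
Then s_{m+1} = -3·s_m + 4 = -3·(-2(-3)^(m - 1) + 1) + 4 = -2(-3)^m + 1 = -2(-3)^((m+1) - 1) + 1,
which is the claimed formula at N = m+1.
By the principle of mathematical induction, the result holds for all N ≥ 1.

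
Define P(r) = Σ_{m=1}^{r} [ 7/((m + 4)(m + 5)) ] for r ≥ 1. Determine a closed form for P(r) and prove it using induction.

P(r) = 7r/(5(r + 5))

We claim P(r) = 7r/(5(r + 5)) for all r ≥ 1.
Base case (r = 1): P(1) = 7/30, and the closed form gives 7/30. They agree.
Inductive step: assume the claim holds for r = m, so P(m) = 7m/(5(m + 5)).
Then P(m+1) = P(m) + (7/((m + 5)(m + 6))) = (7m/(5(m + 5))) + (7/((m + 5)(m + 6))).
Simplifying, P(m+1) = 7(m + 1)/(5(m + 6)) = 7(m+1)/(5((m+1) + 5)),
which is the closed form with r = m+1.
Hence, by induction on r, the claim holds for every r ≥ 1.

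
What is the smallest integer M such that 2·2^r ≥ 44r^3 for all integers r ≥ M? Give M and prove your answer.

At r = 16: 131072 < 180224, so the inequality fails and M ≥ 17. We prove 2·2^r ≥ 44r^3 for all r ≥ 17.
When r = 17: 2·2^r = 262144 and 44r^3 = 216172, so 262144 ≥ 216172.
Inductive step: assume the claim holds for r = j, so 2·2^j ≥ 44j^3.
Then 2·2^(j + 1) = 2·(2·2^j) ≥ 2·(44j^3).
Also, for j ≥ 17 we have 2·(44j^3) ≥ 44(j+1)^3, since 2 ≥ (1 + 1/j)^3 for all j ≥ 17.
Combining, 2·2^(j + 1) ≥ 44(j+1)^3.
By the principle of mathematical induction, the result holds for all r ≥ 17.
Hence the smallest such M is 17.

M = 17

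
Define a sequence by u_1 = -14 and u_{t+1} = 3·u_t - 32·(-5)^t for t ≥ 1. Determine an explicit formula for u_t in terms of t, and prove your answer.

u_t = 4(-5)^t + 2·3^t

Computing the first terms: u_1 = -14, u_2 = 118, u_3 = -446. This suggests u_t = 4(-5)^t + 2·3^t.
Base case (t = 1): the formula gives -14 = -14 = u_1.
Suppose the result is true for t = m, so u_m = 4(-5)^m + 2·3^m.
Then u_{m+1} = 3·u_m - 32·(-5)^m = 3·(4(-5)^m + 2·3^m) - 32·(-5)^m = 4(-5)^(m + 1) + 2·3^(m + 1),
which is the claimed formula at t = m+1.
By induction, the statement is established for all t ≥ 1.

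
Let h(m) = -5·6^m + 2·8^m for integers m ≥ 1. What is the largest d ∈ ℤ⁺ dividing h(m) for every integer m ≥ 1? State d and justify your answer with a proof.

d = 2

Computing the first values: h(1) = -14 and h(2) = -52; gcd(-14, -52) = 2, so d ≤ 2.
We prove 2 | -5·6^m + 2·8^m for all m ≥ 1 by induction on m.
When m = 1: h(1) = -14 = 2·(-7), so 2 | h(1).
Inductive step: assume the claim holds for m = i, i.e. 2 | h(i). Then
h(i+1) − 8·h(i) = (-5·6^(i+1) + 2·8^(i+1)) − 8·(-5·6^i + 2·8^i) = (-5)·6^i·(6 − 8) = (10)·6^i. Since 2 | h(i) by the inductive hypothesis, 2 | 8·h(i); and 2 | 10 since 10 = 2·5. Therefore 2 | h(i+1).
Hence, by induction on m, the claim holds for every m ≥ 1.
Therefore the largest such d is 2.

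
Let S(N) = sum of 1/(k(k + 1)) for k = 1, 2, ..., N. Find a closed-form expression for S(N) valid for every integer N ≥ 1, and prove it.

S(N) = N/(N + 1)

We claim S(N) = N/(N + 1) for all N ≥ 1.
Base case (N = 1): S(1) = 1/2, and the closed form gives 1/2. They agree.
Inductive step: assume the claim holds for N = k, so S(k) = k/(k + 1).
Then S(k+1) = S(k) + (1/((k + 1)(k + 2))) = (k/(k + 1)) + (1/((k + 1)(k + 2))).
Simplifying, S(k+1) = (k + 1)/(k + 2) = (k+1)/((k+1) + 1),
which is the closed form with N = k+1.
Hence, by induction on N, the claim holds for every N ≥ 1.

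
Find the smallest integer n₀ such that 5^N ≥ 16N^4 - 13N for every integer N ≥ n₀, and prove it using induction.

n₀ = 7

At N = 6: 15625 < 20658, so the inequality fails and n₀ ≥ 7. We prove 5^N ≥ 16N^4 - 13N for all N ≥ 7.
Base step (N = 7): 5^N = 78125 and 16N^4 - 13N = 38325, so 78125 ≥ 38325.
Inductive step: suppose the statement holds for some j ≥ 7, so 5^j ≥ 16j^4 - 13j.
Then 5^(j + 1) = 5·(5^j) ≥ 5·(16j^4 - 13j).
Also, for j ≥ 7 we have 5·(16j^4 - 13j) ≥ 16(j+1)^4 - 13(j+1), since 5·(16j^4 - 13j) − (16(j+1)^4 - 13(j+1)) = 64j^4 - 64j^3 - 96j^2 - 116j - 3, which is nonnegative for all j ≥ 7.
Combining, 5^(j + 1) ≥ 16(j+1)^4 - 13(j+1).
By induction, the statement is established for all N ≥ 7.
Hence the smallest such n₀ is 7.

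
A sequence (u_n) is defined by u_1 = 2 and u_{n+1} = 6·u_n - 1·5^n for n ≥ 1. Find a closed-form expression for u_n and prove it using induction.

u_n = 5^n - 3·6^(n - 1)

Computing the first terms: u_1 = 2, u_2 = 7, u_3 = 17. This suggests u_n = 5^n - 3·6^(n - 1).
Base case (n = 1): the formula gives 2 = 2 = u_1.
Inductive step: assume the claim holds for n = i, so u_i = 5^i - 3·6^(i - 1).
Then u_{i+1} = 6·u_i - 1·5^i = 6·(5^i - 3·6^(i - 1)) - 1·5^i = 5^(i + 1) - 3·6^i = 5^(i+1) - 3·6^((i+1) - 1),
which is the claimed formula at n = i+1.
By induction, the statement is established for all n ≥ 1.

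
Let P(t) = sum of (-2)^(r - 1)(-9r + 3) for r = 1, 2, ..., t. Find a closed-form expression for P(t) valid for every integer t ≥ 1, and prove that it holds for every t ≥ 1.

P(t) = 3(-2)^t·t

We claim P(t) = 3(-2)^t·t for all t ≥ 1.
For the base case t = 1: P(1) = -6, and the closed form gives -6. They agree.
Suppose the result is true for t = r, so P(r) = 3(-2)^r·r.
Then P(r+1) = P(r) + ((-2)^r(-9r - 6)) = (3(-2)^r·r) + ((-2)^r(-9r - 6)).
Simplifying, P(r+1) = (-2)^(r + 1)(3r + 3) = 3(-2)^(r+1)·(r+1),
which is the closed form with t = r+1.
Hence, by induction on t, the claim holds for every t ≥ 1.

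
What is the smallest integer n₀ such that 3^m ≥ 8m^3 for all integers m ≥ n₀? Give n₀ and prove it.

At m = 7: 2187 < 2744, so the inequality fails and n₀ ≥ 8. We prove 3^m ≥ 8m^3 for all m ≥ 8.
For the base case m = 8: 3^m = 6561 and 8m^3 = 4096, so 6561 ≥ 4096.
Inductive step: suppose the statement holds for some i ≥ 8, so 3^i ≥ 8i^3.
Then 3^(i + 1) = 3·(3^i) ≥ 3·(8i^3).
Also, for i ≥ 8 we have 3·(8i^3) ≥ 8(i+1)^3, since 3 ≥ (1 + 1/i)^3 for all i ≥ 8.
Combining, 3^(i + 1) ≥ 8(i+1)^3.
By the principle of mathematical induction, the result holds for all m ≥ 8.
Hence the smallest such n₀ is 8.

n₀ = 8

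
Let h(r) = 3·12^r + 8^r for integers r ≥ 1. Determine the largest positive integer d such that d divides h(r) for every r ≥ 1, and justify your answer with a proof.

d = 4

Computing the first values: h(1) = 44 and h(2) = 496; gcd(44, 496) = 4, so d ≤ 4.
We prove 4 | 3·12^r + 8^r for all r ≥ 1 by induction on r.
When r = 1: h(1) = 44 = 4·(11), so 4 | h(1).
Suppose the result is true for r = j, i.e. 4 | h(j). Then
h(j+1) − 12·h(j) = (3·12^(j+1) + 8^(j+1)) − 12·(3·12^j + 8^j) = (1)·8^j·(8 − 12) = (-4)·8^j. Since 4 | h(j) by the inductive hypothesis, 4 | 12·h(j); and 4 | -4 since -4 = 4·-1. Therefore 4 | h(j+1).
Hence, by induction on r, the claim holds for every r ≥ 1.
Therefore the largest such d is 4.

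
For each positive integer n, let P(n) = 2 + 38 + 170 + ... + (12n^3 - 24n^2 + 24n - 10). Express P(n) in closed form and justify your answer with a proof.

We claim P(n) = n(3n - 2)(n^2 + 1) for all n ≥ 1.
Base step (n = 1): P(1) = 2, and the closed form gives 2. They agree.
Suppose the result is true for n = k, so P(k) = k(3k^3 - 2k^2 + 3k - 2).
Then P(k+1) = P(k) + (12k^3 + 12k^2 + 12k + 2) = (k(3k^3 - 2k^2 + 3k - 2)) + (12k^3 + 12k^2 + 12k + 2).
Simplifying, P(k+1) = (k + 1)(3k + 1)(k^2 + 2k + 2) = (k+1)(3(k+1) - 2)((k+1)^2 + 1),
which is the closed form with n = k+1.
Hence, by induction on n, the claim holds for every n ≥ 1.

P(n) = n(3n - 2)(n^2 + 1)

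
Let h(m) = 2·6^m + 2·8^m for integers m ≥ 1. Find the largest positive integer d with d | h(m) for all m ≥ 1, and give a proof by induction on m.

d = 4

Computing the first values: h(1) = 28 and h(2) = 200; gcd(28, 200) = 4, so d ≤ 4.
We prove 4 | 2·6^m + 2·8^m for all m ≥ 1 by induction on m.
When m = 1: h(1) = 28 = 4·(7), so 4 | h(1).
Inductive step: assume the claim holds for m = p, i.e. 4 | h(p). Then
h(p+1) − 8·h(p) = (2·6^(p+1) + 2·8^(p+1)) − 8·(2·6^p + 2·8^p) = (2)·6^p·(6 − 8) = (-4)·6^p. Since 4 | h(p) by the inductive hypothesis, 4 | 8·h(p); and 4 | -4 since -4 = 4·-1. Therefore 4 | h(p+1).
This completes the induction.
Therefore the largest such d is 4.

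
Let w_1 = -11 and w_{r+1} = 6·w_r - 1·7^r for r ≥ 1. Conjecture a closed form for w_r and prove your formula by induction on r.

Computing the first terms: w_1 = -11, w_2 = -73, w_3 = -487. This suggests w_r = -4·6^(r - 1) - 7^r.
For the base case r = 1: the formula gives -11 = -11 = w_1.
For the inductive step, assume it holds for an arbitrary p ≥ 1, so w_p = -4·6^(p - 1) - 7^p.
Then w_{p+1} = 6·w_p - 1·7^p = 6·(-4·6^(p - 1) - 7^p) - 1·7^p = -4·6^p - 7^(p + 1) = -4·6^((p+1) - 1) - 7^(p+1),
which is the claimed formula at r = p+1.
By induction, the statement is established for all r ≥ 1.

w_r = -4·6^(r - 1) - 7^r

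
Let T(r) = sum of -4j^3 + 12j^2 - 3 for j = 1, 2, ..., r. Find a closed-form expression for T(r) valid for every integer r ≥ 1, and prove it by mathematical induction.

T(r) = -r(r^3 - 2r^2 - 5r + 1)

We claim T(r) = -r(r^3 - 2r^2 - 5r + 1) for all r ≥ 1.
Base step (r = 1): T(1) = 5, and the closed form gives 5. They agree.
Inductive step: suppose the statement holds for some j ≥ 1, so T(j) = j(-j^3 + 2j^2 + 5j - 1).
Then T(j+1) = T(j) + (-4j^3 + 12j + 5) = (j(-j^3 + 2j^2 + 5j - 1)) + (-4j^3 + 12j + 5).
Simplifying, T(j+1) = -(j + 1)(j^3 + j^2 - 6j - 5) = -(j+1)((j+1)^3 - 2(j+1)^2 - 5(j+1) + 1),
which is the closed form with r = j+1.
Hence, by induction on r, the claim holds for every r ≥ 1.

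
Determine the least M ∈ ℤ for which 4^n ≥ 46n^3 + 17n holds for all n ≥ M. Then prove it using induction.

M = 7

At n = 6: 4096 < 10038, so the inequality fails and M ≥ 7. We prove 4^n ≥ 46n^3 + 17n for all n ≥ 7.
Base step (n = 7): 4^n = 16384 and 46n^3 + 17n = 15897, so 16384 ≥ 15897.
For the inductive step, assume it holds for an arbitrary j ≥ 7, so 4^j ≥ 46j^3 + 17j.
Then 4^(j + 1) = 4·(4^j) ≥ 4·(46j^3 + 17j).
Also, for j ≥ 7 we have 4·(46j^3 + 17j) ≥ 46(j+1)^3 + 17(j+1), since 4·(46j^3 + 17j) − (46(j+1)^3 + 17(j+1)) = 138j^3 - 138j^2 - 87j - 63, which is nonnegative for all j ≥ 7.
Combining, 4^(j + 1) ≥ 46(j+1)^3 + 17(j+1).
By induction, the statement is established for all n ≥ 7.
Hence the smallest such M is 7.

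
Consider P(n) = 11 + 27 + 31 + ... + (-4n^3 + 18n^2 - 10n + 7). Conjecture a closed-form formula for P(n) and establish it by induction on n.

We claim P(n) = -n(n^3 - 4n^2 - 3n - 5) for all n ≥ 1.
For the base case n = 1: P(1) = 11, and the closed form gives 11. They agree.
Suppose the result is true for n = m, so P(m) = m(-m^3 + 4m^2 + 3m + 5).
Then P(m+1) = P(m) + (-4m^3 + 6m^2 + 14m + 11) = (m(-m^3 + 4m^2 + 3m + 5)) + (-4m^3 + 6m^2 + 14m + 11).
Simplifying, P(m+1) = -(m + 1)(m^3 - m^2 - 8m - 11) = -(m+1)((m+1)^3 - 4(m+1)^2 - 3(m+1) - 5),
which is the closed form with n = m+1.
By the principle of mathematical induction, the result holds for all n ≥ 1.

P(n) = -n(n^3 - 4n^2 - 3n - 5)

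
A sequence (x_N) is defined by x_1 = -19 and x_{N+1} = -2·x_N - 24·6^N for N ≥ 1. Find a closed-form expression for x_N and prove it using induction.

x_N = -(-2)^(N - 1) - 3·6^N

Computing the first terms: x_1 = -19, x_2 = -106, x_3 = -652. This suggests x_N = -(-2)^(N - 1) - 3·6^N.
When N = 1: the formula gives -19 = -19 = x_1.
Inductive step: assume the claim holds for N = r, so x_r = -(-2)^(r - 1) - 3·6^r.
Then x_{r+1} = -2·x_r - 24·6^r = -2·(-(-2)^(r - 1) - 3·6^r) - 24·6^r = -(-2)^r - 3·6^(r + 1) = -(-2)^((r+1) - 1) - 3·6^(r+1),
which is the claimed formula at N = r+1.
By the principle of mathematical induction, the result holds for all N ≥ 1.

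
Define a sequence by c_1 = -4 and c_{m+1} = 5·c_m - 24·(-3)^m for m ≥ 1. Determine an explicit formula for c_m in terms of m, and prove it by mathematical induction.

Computing the first terms: c_1 = -4, c_2 = 52, c_3 = 44. This suggests c_m = -(-3)^(m + 1) + 5^m.
Base case (m = 1): the formula gives -4 = -4 = c_1.
Inductive step: suppose the statement holds for some p ≥ 1, so c_p = -(-3)^(p + 1) + 5^p.
Then c_{p+1} = 5·c_p - 24·(-3)^p = 5·(-(-3)^(p + 1) + 5^p) - 24·(-3)^p = -(-3)^(p + 2) + 5^(p + 1) = -(-3)^((p+1) + 1) + 5^(p+1),
which is the claimed formula at m = p+1.
This completes the induction.

c_m = -(-3)^(m + 1) + 5^m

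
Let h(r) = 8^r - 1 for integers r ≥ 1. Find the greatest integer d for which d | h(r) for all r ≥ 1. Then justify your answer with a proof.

d = 7

Computing the first values: h(1) = 7 and h(2) = 63; gcd(7, 63) = 7, so d ≤ 7.
We prove 7 | 8^r - 1 for all r ≥ 1 by induction on r.
For the base case r = 1: h(1) = 7 = 7·(1), so 7 | h(1).
For the inductive step, assume it holds for an arbitrary p ≥ 1, i.e. 7 | h(p). Then
8^{p+1} − 1^{p+1} = 8·8^p − 1·1^p = 8·(8^p − 1^p) + (7)·1^p. The first term is divisible by 7 by the inductive hypothesis, and the second term (7)·1^p is divisible by 7 since 7 | 7. Hence 7 | h(p+1).
By induction, the statement is established for all r ≥ 1.
Therefore the largest such d is 7.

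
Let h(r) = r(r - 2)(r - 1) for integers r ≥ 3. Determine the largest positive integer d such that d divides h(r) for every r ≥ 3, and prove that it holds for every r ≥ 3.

d = 6

Computing the first values: h(3) = 6 and h(4) = 24; gcd(6, 24) = 6, so d ≤ 6.
We prove 6 | r(r - 2)(r - 1) for all r ≥ 3 by induction on r.
When r = 3: h(3) = 6 = 6·(1), so 6 | h(3).
Inductive step: assume the claim holds for r = i, i.e. 6 | h(i). Then
h(i+1) − h(i) = (i-1)·i·(i+1) − (i-2)·(i-1)·i = (i-1)·i·[(i+1) − (i-2)] = 3·(i-1)·i. The product of 2 consecutive integers is divisible by (2)! = 2, so h(i+1) − h(i) is divisible by 3·2 = 6. By the inductive hypothesis 6 | h(i), hence 6 | h(i+1).
This completes the induction.
Therefore the largest such d is 6.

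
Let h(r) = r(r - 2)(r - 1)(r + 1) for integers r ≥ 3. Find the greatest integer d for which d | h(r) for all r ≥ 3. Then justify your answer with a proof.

Computing the first values: h(3) = 24 and h(4) = 120; gcd(24, 120) = 24, so d ≤ 24.
We prove 24 | r(r - 2)(r - 1)(r + 1) for all r ≥ 3 by induction on r.
When r = 3: h(3) = 24 = 24·(1), so 24 | h(3).
For the inductive step, assume it holds for an arbitrary j ≥ 3, i.e. 24 | h(j). Then
h(j+1) − h(j) = (j-1)·j·(j+1)·(j+2) − (j-2)·(j-1)·j·(j+1) = (j-1)·j·(j+1)·[(j+2) − (j-2)] = 4·(j-1)·j·(j+1). The product of 3 consecutive integers is divisible by (3)! = 6, so h(j+1) − h(j) is divisible by 4·6 = 24. By the inductive hypothesis 24 | h(j), hence 24 | h(j+1).
This completes the induction.
Therefore the largest such d is 24.

d = 24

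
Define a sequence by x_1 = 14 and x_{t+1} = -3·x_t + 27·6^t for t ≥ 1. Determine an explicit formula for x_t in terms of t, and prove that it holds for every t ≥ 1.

Computing the first terms: x_1 = 14, x_2 = 120, x_3 = 612. This suggests x_t = -4(-3)^(t - 1) + 3·6^t.
Base step (t = 1): the formula gives 14 = 14 = x_1.
For the inductive step, assume it holds for an arbitrary m ≥ 1, so x_m = -4(-3)^(m - 1) + 3·6^m.
Then x_{m+1} = -3·x_m + 27·6^m = -3·(-4(-3)^(m - 1) + 3·6^m) + 27·6^m = -4(-3)^m + 3·6^(m + 1) = -4(-3)^((m+1) - 1) + 3·6^(m+1),
which is the claimed formula at t = m+1.
By induction, the statement is established for all t ≥ 1.

x_t = -4(-3)^(t - 1) + 3·6^t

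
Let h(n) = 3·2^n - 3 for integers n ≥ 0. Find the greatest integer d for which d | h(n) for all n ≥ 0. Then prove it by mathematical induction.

d = 3

Computing the first values: h(0) = 0 and h(1) = 3; gcd(0, 3) = 3, so d ≤ 3.
We prove 3 | 3·2^n - 3 for all n ≥ 0 by induction on n.
Base case (n = 0): h(0) = 0 = 3·(0), so 3 | h(0).
For the inductive step, assume it holds for an arbitrary r ≥ 0, i.e. 3 | h(r). Then
h(r+1) = 3·2^(r+1) - 3 = 2·(3·2^r - 3) + 3 = 2·h(r) + 3. The first term is divisible by 3 by the inductive hypothesis, and 3 is divisible by 3. Hence 3 | h(r+1).
By the principle of mathematical induction, the result holds for all n ≥ 0.
Therefore the largest such d is 3.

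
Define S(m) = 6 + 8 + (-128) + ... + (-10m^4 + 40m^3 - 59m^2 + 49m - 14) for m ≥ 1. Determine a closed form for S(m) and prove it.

We claim S(m) = -m(2m^4 - 5m^3 + 3m^2 - 5m - 1) for all m ≥ 1.
When m = 1: S(1) = 6, and the closed form gives 6. They agree.
Inductive step: suppose the statement holds for some r ≥ 1, so S(r) = r(-2r^4 + 5r^3 - 3r^2 + 5r + 1).
Then S(r+1) = S(r) + (-10r^4 + r^2 + 11r + 6) = (r(-2r^4 + 5r^3 - 3r^2 + 5r + 1)) + (-10r^4 + r^2 + 11r + 6).
Simplifying, S(r+1) = -(r + 1)(2r^4 + 3r^3 - 6r - 6) = -(r+1)(2(r+1)^4 - 5(r+1)^3 + 3(r+1)^2 - 5(r+1) - 1),
which is the closed form with m = r+1.
By the principle of mathematical induction, the result holds for all m ≥ 1.

S(m) = -m(2m^4 - 5m^3 + 3m^2 - 5m - 1)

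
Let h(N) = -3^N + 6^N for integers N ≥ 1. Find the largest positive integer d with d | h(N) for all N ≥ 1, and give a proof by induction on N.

d = 3

Computing the first values: h(1) = 3 and h(2) = 27; gcd(3, 27) = 3, so d ≤ 3.
We prove 3 | -3^N + 6^N for all N ≥ 1 by induction on N.
Base step (N = 1): h(1) = 3 = 3·(1), so 3 | h(1).
For the inductive step, assume it holds for an arbitrary j ≥ 1, i.e. 3 | h(j). Then
6^{j+1} − 3^{j+1} = 6·6^j − 3·3^j = 6·(6^j − 3^j) + (3)·3^j. The first term is divisible by 3 by the inductive hypothesis, and the second term (3)·3^j is divisible by 3 since 3 | 3. Hence 3 | h(j+1).
By the principle of mathematical induction, the result holds for all N ≥ 1.
Therefore the largest such d is 3.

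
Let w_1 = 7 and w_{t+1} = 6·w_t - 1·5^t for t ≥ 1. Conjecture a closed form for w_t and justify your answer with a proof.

Computing the first terms: w_1 = 7, w_2 = 37, w_3 = 197. This suggests w_t = 5^t + 2·6^(t - 1).
For the base case t = 1: the formula gives 7 = 7 = w_1.
Inductive step: suppose the statement holds for some i ≥ 1, so w_i = 5^i + 2·6^(i - 1).
Then w_{i+1} = 6·w_i - 1·5^i = 6·(5^i + 2·6^(i - 1)) - 1·5^i = 5^(i + 1) + 2·6^i = 5^(i+1) + 2·6^((i+1) - 1),
which is the claimed formula at t = i+1.
By the principle of mathematical induction, the result holds for all t ≥ 1.

w_t = 5^t + 2·6^(t - 1)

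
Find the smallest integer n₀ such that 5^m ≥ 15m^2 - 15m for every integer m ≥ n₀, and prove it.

At m = 2: 25 < 30, so the inequality fails and n₀ ≥ 3. We prove 5^m ≥ 15m^2 - 15m for all m ≥ 3.
Base case (m = 3): 5^m = 125 and 15m^2 - 15m = 90, so 125 ≥ 90.
Inductive step: suppose the statement holds for some j ≥ 3, so 5^j ≥ 15j^2 - 15j.
Then 5^(j + 1) = 5·(5^j) ≥ 5·(15j^2 - 15j).
Also, for j ≥ 3 we have 5·(15j^2 - 15j) ≥ 15(j+1)^2 - 15(j+1), since 5·(15j^2 - 15j) − (15(j+1)^2 - 15(j+1)) = 60j^2 - 90j, which is nonnegative for all j ≥ 3.
Combining, 5^(j + 1) ≥ 15(j+1)^2 - 15(j+1).
By induction, the statement is established for all m ≥ 3.
Hence the smallest such n₀ is 3.

n₀ = 3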